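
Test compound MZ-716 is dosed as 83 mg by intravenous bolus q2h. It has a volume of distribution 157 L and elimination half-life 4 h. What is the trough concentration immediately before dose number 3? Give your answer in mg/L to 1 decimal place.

0.6 mg/L

f = (1/2)^(τ/t½) = (1/2)^(2/4) ≈ 0.7071.
C₀ = D/Vd = 83/157 ≈ 0.529 mg/L.
Before the 3rd dose, 2 doses have been given. Superposition: Cmin = C₀·(f + f²).
≈ 0.529 × (0.7071 + 0.5000) ≈ 0.529 × 1.2071 ≈ 0.639 mg/L.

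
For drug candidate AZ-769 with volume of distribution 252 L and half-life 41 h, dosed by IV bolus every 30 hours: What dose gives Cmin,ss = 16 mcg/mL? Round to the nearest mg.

τ/t½ = 30/41 ≈ 0.73171, so f = (1/2)^(30/41) ≈ 0.602191.
Cmin,ss = (D/Vd)·f/(1−f), so D = Cmin,ss·Vd·(1−f)/f.
D = 16 × 252 × (1−f)/f ≈ 16 × 252 × 0.66060 ≈ 2663.54 mg.

2664 mg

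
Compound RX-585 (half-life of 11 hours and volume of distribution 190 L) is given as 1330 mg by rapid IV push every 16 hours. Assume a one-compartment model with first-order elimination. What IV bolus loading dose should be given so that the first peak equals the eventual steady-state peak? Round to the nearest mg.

2094 mg

f = (1/2)^(16/11) ≈ 0.364870; accumulation ratio R = 1/(1−f) ≈ 1.57448.
Loading dose to hit Cmax,ss on first dose: D_load = D_maint·R ≈ 1330 × 1.57448 ≈ 2094.06 mg.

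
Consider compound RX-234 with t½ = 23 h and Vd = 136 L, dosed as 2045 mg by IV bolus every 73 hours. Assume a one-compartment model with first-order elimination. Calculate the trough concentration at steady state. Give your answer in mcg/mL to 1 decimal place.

Over one 73-h interval, 73/23 ≈ 3.1739 half-lives elapse, leaving f ≈ 0.1108 of each dose.
Accumulation ratio R = 1/(1 − f) ≈ 1/0.8892 ≈ 1.1246.
Each bolus raises the concentration by D/Vd = 2045/136 ≈ 15.037 mcg/mL.
Steady-state peak Cmax,ss = C₀·R ≈ 15.037 × 1.1246 ≈ 16.911 mcg/mL.
One interval later, Cmin,ss = Cmax,ss·e^(−kτ) ≈ 16.911 × 0.1108 ≈ 1.874 mcg/mL.

1.9 mcg/mL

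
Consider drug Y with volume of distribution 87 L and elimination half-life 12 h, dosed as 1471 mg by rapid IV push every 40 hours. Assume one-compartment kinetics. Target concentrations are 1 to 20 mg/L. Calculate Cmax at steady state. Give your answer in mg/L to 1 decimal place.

k = ln2/t½ = ln2/12 ≈ 0.057762 h⁻¹; fraction remaining f = e^(−kτ) = e^(−0.057762×40) ≈ 0.0992.
At steady state, accumulation factor R = 1/(1 − e^(−kτ)) ≈ 1.1101.
Single-dose peak C₀ = D/Vd = 1471/87 ≈ 16.908 mg/L.
Cmax,ss = C₀/(1 − f) ≈ 16.908/0.9008 ≈ 18.770 mg/L.
Peak 18.8 mg/L vs MTC 20 mg/L: below toxic threshold.

18.8 mg/L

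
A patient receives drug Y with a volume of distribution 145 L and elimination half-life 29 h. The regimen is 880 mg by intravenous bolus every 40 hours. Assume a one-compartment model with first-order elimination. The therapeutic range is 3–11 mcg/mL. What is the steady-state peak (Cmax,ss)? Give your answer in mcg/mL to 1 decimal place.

9.9 mcg/mL

Over one 40-h interval, 40/29 ≈ 1.3793 half-lives elapse, leaving f ≈ 0.3844 of each dose.
At steady state, accumulation factor R = 1/(1 − e^(−kτ)) ≈ 1.6244.
Each bolus raises the concentration by D/Vd = 880/145 ≈ 6.069 mcg/mL.
Steady-state peak Cmax,ss = C₀·R ≈ 6.069 × 1.6244 ≈ 9.858 mcg/mL.
Peak 9.9 mcg/mL vs MTC 11 mcg/mL: below toxic threshold.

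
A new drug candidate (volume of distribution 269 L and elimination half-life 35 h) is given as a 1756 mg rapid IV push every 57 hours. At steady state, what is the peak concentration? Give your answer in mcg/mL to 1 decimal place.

9.6 mcg/mL

Over one 57-h interval, 57/35 ≈ 1.6286 half-lives elapse, leaving f ≈ 0.3234 of each dose.
At steady state, accumulation factor R = 1/(1 − e^(−kτ)) ≈ 1.4780.
Single-dose peak C₀ = D/Vd = 1756/269 ≈ 6.528 mcg/mL.
Cmax,ss = C₀/(1 − f) ≈ 6.528/0.6766 ≈ 9.648 mcg/mL.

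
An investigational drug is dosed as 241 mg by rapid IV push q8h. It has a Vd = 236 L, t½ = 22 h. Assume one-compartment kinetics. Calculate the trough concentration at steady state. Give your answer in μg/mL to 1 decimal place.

3.6 μg/mL

k = ln2/t½ = ln2/22 ≈ 0.031507 h⁻¹; fraction remaining f = e^(−kτ) = e^(−0.031507×8) ≈ 0.7772.
At steady state, accumulation factor R = 1/(1 − e^(−kτ)) ≈ 4.4883.
Single-dose peak C₀ = D/Vd = 241/236 ≈ 1.021 μg/mL.
Steady-state peak Cmax,ss = C₀·R ≈ 1.021 × 4.4883 ≈ 4.583 μg/mL.
Steady-state trough Cmin,ss = Cmax,ss·f ≈ 4.583 × 0.7772 ≈ 3.562 μg/mL.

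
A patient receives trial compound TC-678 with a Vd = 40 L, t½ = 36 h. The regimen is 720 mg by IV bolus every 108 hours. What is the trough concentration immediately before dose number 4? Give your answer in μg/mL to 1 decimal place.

2.6 μg/mL

f = (1/2)^(τ/t½) = (1/2)^(108/36) ≈ 0.1250.
C₀ = D/Vd = 720/40 ≈ 18.000 μg/mL.
Before the 4th dose, 3 doses have been given. Superposition: Cmin = C₀·(f + f² + … + f^3).
≈ 18.000 × (0.1250 + 0.0156 + 0.0020) ≈ 18.000 × 0.1426 ≈ 2.567 μg/mL.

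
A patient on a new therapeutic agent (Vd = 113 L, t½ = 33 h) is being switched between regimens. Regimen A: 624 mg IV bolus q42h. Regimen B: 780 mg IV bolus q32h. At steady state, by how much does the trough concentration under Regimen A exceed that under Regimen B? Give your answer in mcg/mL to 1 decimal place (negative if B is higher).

Regimen A: f = (1/2)^(42/33) ≈ 0.4139; Cmin,ss = (624/113)·f/(1−f) ≈ 3.900 mcg/mL.
Regimen B: f = (1/2)^(32/33) ≈ 0.5106; Cmin,ss = (780/113)·f/(1−f) ≈ 7.202 mcg/mL.
Difference ≈ 3.900 − 7.202 ≈ -3.302 mcg/mL.

-3.3 mcg/mL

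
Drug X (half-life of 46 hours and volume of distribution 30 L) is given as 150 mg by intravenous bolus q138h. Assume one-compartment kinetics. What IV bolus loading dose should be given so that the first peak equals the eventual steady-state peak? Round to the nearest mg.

f = (1/2)^(138/46) ≈ 0.125000; accumulation ratio R = 1/(1−f) ≈ 1.14286.
Loading dose to hit Cmax,ss on first dose: D_load = D_maint·R ≈ 150 × 1.14286 ≈ 171.43 mg.

171 mg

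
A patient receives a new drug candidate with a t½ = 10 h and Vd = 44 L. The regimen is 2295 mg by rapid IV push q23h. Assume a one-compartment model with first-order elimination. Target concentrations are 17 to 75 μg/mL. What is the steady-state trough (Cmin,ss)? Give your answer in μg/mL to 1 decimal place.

13.3 μg/mL

k = ln2/t½ = ln2/10 ≈ 0.069315 h⁻¹; fraction remaining f = e^(−kτ) = e^(−0.069315×23) ≈ 0.2031.
At steady state, accumulation factor R = 1/(1 − e^(−kτ)) ≈ 1.2549.
Each bolus raises the concentration by D/Vd = 2295/44 ≈ 52.159 μg/mL.
Cmax,ss = C₀/(1 − f) ≈ 52.159/0.7969 ≈ 65.452 μg/mL.
One interval later, Cmin,ss = Cmax,ss·e^(−kτ) ≈ 65.452 × 0.2031 ≈ 13.293 μg/mL.
Trough 13.3 μg/mL vs MEC 17 μg/mL: subtherapeutic.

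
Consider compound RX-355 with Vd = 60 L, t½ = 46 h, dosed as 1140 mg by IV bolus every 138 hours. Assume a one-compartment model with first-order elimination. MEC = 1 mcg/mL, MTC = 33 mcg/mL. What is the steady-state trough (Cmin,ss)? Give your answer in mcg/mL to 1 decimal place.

τ = 138 h = 3 half-lives, so f = (1/2)^3 = 0.125.
At steady state, R = 1/(1 − 0.125) = 8/7.
Single-dose peak C₀ = D/Vd = 1140/60 = 19 mcg/mL.
Steady-state peak Cmax,ss = C₀·R = 19 × 8/7 ≈ 21.714 mcg/mL.
Steady-state trough Cmin,ss = Cmax,ss·f ≈ 21.714 × 0.125 ≈ 2.714 mcg/mL.
Trough 2.7 mcg/mL vs MEC 1 mcg/mL: adequate.

2.7 mcg/mL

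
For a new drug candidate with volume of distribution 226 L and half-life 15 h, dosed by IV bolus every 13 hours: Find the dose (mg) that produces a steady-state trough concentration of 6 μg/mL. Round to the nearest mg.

τ/t½ = 13/15 ≈ 0.86667, so f = (1/2)^(13/15) ≈ 0.548412.
Cmin,ss = (D/Vd)·f/(1−f), so D = Cmin,ss·Vd·(1−f)/f.
D = 6 × 226 × (1−f)/f ≈ 6 × 226 × 0.82345 ≈ 1116.60 mg.

1117 mg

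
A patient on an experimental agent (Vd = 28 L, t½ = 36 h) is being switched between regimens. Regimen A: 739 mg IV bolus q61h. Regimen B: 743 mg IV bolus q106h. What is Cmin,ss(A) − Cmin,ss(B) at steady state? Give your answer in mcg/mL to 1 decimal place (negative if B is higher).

Regimen A: f = (1/2)^(61/36) ≈ 0.3090; Cmin,ss = (739/28)·f/(1−f) ≈ 11.802 mcg/mL.
Regimen B: f = (1/2)^(106/36) ≈ 0.1299; Cmin,ss = (743/28)·f/(1−f) ≈ 3.962 mcg/mL.
Difference ≈ 11.802 − 3.962 ≈ 7.840 mcg/mL.

7.8 mcg/mL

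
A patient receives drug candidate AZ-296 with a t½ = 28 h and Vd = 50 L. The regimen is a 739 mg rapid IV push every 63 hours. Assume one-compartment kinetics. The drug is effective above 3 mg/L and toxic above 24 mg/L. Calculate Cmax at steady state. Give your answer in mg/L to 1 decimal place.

k = ln2/t½ = ln2/28 ≈ 0.024755 h⁻¹; fraction remaining f = e^(−kτ) = e^(−0.024755×63) ≈ 0.2102.
At steady state, accumulation factor R = 1/(1 − e^(−kτ)) ≈ 1.2661.
Each bolus raises the concentration by D/Vd = 739/50 ≈ 14.780 mg/L.
Cmax,ss = C₀/(1 − f) ≈ 14.780/0.7898 ≈ 18.714 mg/L.
Peak 18.7 mg/L vs MTC 24 mg/L: below toxic threshold.

18.7 mg/L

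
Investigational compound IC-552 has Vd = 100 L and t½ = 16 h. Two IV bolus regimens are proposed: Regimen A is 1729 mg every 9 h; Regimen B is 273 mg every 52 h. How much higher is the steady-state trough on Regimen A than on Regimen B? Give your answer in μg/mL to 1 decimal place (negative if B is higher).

Regimen A: f = (1/2)^(9/16) ≈ 0.6771; Cmin,ss = (1729/100)·f/(1−f) ≈ 36.256 μg/mL.
Regimen B: f = (1/2)^(52/16) ≈ 0.1051; Cmin,ss = (273/100)·f/(1−f) ≈ 0.321 μg/mL.
Difference ≈ 36.256 − 0.321 ≈ 35.935 μg/mL.

35.9 μg/mL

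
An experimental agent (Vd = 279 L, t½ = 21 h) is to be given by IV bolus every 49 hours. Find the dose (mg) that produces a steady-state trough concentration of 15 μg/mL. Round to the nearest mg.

τ/t½ = 49/21 ≈ 2.3333, so f = (1/2)^(49/21) ≈ 0.198425.
Cmin,ss = (D/Vd)·f/(1−f), so D = Cmin,ss·Vd·(1−f)/f.
D = 15 × 279 × (1−f)/f ≈ 15 × 279 × 4.03969 ≈ 16906.10 mg.

16906 mg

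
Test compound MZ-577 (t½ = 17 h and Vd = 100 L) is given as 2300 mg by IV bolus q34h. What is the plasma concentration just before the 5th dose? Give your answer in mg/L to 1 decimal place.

7.6 mg/L

f = (1/2)^(τ/t½) = (1/2)^(34/17) ≈ 0.2500.
C₀ = D/Vd = 2300/100 ≈ 23.000 mg/L.
Before the 5th dose, 4 doses have been given. Superposition: Cmin = C₀·(f + f² + … + f^4).
≈ 23.000 × (0.2500 + 0.0625 + 0.0156 + 0.0039) ≈ 23.000 × 0.3320 ≈ 7.636 mg/L.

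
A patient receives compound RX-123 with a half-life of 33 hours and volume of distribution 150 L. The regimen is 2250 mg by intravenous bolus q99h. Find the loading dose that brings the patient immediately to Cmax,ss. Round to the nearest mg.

f = (1/2)^(99/33) ≈ 0.125000; accumulation ratio R = 1/(1−f) ≈ 1.14286.
Loading dose to hit Cmax,ss on first dose: D_load = D_maint·R ≈ 2250 × 1.14286 ≈ 2571.43 mg.

2571 mg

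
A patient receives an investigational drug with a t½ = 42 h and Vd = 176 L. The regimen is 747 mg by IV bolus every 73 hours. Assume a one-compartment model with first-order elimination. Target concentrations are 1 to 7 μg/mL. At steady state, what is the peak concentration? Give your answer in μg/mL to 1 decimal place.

Over one 73-h interval, 73/42 ≈ 1.7381 half-lives elapse, leaving f ≈ 0.2998 of each dose.
At steady state, accumulation factor R = 1/(1 − e^(−kτ)) ≈ 1.4282.
Single-dose peak C₀ = D/Vd = 747/176 ≈ 4.244 μg/mL.
Cmax,ss = C₀/(1 − f) ≈ 4.244/0.7002 ≈ 6.061 μg/mL.
Peak 6.1 μg/mL vs MTC 7 μg/mL: below toxic threshold.

6.1 μg/mL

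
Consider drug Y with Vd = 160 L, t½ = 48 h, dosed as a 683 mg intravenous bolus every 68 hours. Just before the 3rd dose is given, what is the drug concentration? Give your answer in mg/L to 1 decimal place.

2.2 mg/L

f = (1/2)^(τ/t½) = (1/2)^(68/48) ≈ 0.3746.
C₀ = D/Vd = 683/160 ≈ 4.269 mg/L.
Before the 3rd dose, 2 doses have been given. Superposition: Cmin = C₀·(f + f²).
≈ 4.269 × (0.3746 + 0.1403) ≈ 4.269 × 0.5149 ≈ 2.198 mg/L.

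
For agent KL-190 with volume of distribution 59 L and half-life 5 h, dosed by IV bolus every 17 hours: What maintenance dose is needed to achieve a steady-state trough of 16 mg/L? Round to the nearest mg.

τ/t½ = 17/5 ≈ 3.4, so f = (1/2)^(17/5) ≈ 0.094732.
Cmin,ss = (D/Vd)·f/(1−f), so D = Cmin,ss·Vd·(1−f)/f.
D = 16 × 59 × (1−f)/f ≈ 16 × 59 × 9.55610 ≈ 9020.96 mg.

9021 mg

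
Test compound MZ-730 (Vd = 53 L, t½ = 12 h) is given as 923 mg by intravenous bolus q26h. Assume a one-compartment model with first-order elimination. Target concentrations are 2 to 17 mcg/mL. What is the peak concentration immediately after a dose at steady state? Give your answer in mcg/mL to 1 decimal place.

22.4 mcg/mL

k = ln2/t½ = ln2/12 ≈ 0.057762 h⁻¹; fraction remaining f = e^(−kτ) = e^(−0.057762×26) ≈ 0.2227.
Accumulation ratio R = 1/(1 − f) ≈ 1/0.7773 ≈ 1.2865.
Single-dose peak C₀ = D/Vd = 923/53 ≈ 17.415 mcg/mL.
Steady-state peak Cmax,ss = C₀·R ≈ 17.415 × 1.2865 ≈ 22.404 mcg/mL.
Peak 22.4 mcg/mL vs MTC 17 mcg/mL: exceeds toxic threshold.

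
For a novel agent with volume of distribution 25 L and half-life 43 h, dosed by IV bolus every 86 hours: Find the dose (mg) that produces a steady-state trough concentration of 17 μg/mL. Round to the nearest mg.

τ/t½ = 86/43 ≈ 2, so f = (1/2)^(86/43) ≈ 0.250000.
Cmin,ss = (D/Vd)·f/(1−f), so D = Cmin,ss·Vd·(1−f)/f.
D = 17 × 25 × (1−f)/f ≈ 17 × 25 × 3.00000 ≈ 1275.00 mg.

1275 mg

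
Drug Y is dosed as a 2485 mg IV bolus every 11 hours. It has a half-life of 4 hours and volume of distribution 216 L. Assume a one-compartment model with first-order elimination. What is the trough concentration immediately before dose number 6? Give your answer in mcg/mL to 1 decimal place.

f = (1/2)^(τ/t½) = (1/2)^(11/4) ≈ 0.1487.
C₀ = D/Vd = 2485/216 ≈ 11.505 mcg/mL.
Before the 6th dose, 5 doses have been given. Superposition: Cmin = C₀·(f + f² + … + f^5).
≈ 11.505 × (0.1487 + 0.0221 + 0.0033 + 0.0005 + 0.0001) ≈ 11.505 × 0.1747 ≈ 2.010 mcg/mL.

2.0 mcg/mL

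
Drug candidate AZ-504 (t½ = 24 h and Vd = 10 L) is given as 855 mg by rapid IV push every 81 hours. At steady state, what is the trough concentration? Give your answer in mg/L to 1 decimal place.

Over one 81-h interval, 81/24 ≈ 3.375 half-lives elapse, leaving f ≈ 0.0964 of each dose.
Single-dose peak C₀ = D/Vd = 855/10 ≈ 85.500 mg/L.
Steady-state trough Cmin,ss = C₀·f/(1−f) ≈ 85.500 × 0.0964/0.9036 ≈ 9.122 mg/L.

9.1 mg/L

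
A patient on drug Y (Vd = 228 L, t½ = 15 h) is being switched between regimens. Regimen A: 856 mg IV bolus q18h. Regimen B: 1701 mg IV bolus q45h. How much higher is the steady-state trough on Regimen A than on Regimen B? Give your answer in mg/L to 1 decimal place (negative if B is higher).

1.8 mg/L

Regimen A: f = (1/2)^(18/15) ≈ 0.4353; Cmin,ss = (856/228)·f/(1−f) ≈ 2.894 mg/L.
Regimen B: f = (1/2)^(45/15) ≈ 0.1250; Cmin,ss = (1701/228)·f/(1−f) ≈ 1.066 mg/L.
Difference ≈ 2.894 − 1.066 ≈ 1.828 mg/L.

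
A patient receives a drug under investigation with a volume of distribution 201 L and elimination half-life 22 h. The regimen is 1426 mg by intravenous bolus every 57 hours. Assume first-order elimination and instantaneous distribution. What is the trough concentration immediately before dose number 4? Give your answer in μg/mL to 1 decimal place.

1.4 μg/mL

f = (1/2)^(τ/t½) = (1/2)^(57/22) ≈ 0.1660.
C₀ = D/Vd = 1426/201 ≈ 7.095 μg/mL.
Before the 4th dose, 3 doses have been given. Superposition: Cmin = C₀·(f + f² + … + f^3).
≈ 7.095 × (0.1660 + 0.0276 + 0.0046) ≈ 7.095 × 0.1982 ≈ 1.406 μg/mL.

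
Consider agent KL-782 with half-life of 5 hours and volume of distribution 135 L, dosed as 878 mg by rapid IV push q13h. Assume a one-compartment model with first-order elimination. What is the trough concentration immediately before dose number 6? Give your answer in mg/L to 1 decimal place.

1.3 mg/L

f = (1/2)^(τ/t½) = (1/2)^(13/5) ≈ 0.1649.
C₀ = D/Vd = 878/135 ≈ 6.504 mg/L.
Before the 6th dose, 5 doses have been given. Superposition: Cmin = C₀·(f + f² + … + f^5).
≈ 6.504 × (0.1649 + 0.0272 + 0.0045 + 0.0007 + 0.0001) ≈ 6.504 × 0.1974 ≈ 1.284 mg/L.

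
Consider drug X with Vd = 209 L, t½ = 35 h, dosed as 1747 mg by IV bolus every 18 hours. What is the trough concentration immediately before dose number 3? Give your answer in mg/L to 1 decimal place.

f = (1/2)^(τ/t½) = (1/2)^(18/35) ≈ 0.7001.
C₀ = D/Vd = 1747/209 ≈ 8.359 mg/L.
Before the 3rd dose, 2 doses have been given. Superposition: Cmin = C₀·(f + f²).
≈ 8.359 × (0.7001 + 0.4901) ≈ 8.359 × 1.1902 ≈ 9.949 mg/L.

9.9 mg/L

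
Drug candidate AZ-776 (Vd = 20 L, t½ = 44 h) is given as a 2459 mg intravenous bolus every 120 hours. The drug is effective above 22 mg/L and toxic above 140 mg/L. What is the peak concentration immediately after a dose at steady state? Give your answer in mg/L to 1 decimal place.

k = ln2/t½ = ln2/44 ≈ 0.015753 h⁻¹; fraction remaining f = e^(−kτ) = e^(−0.015753×120) ≈ 0.1510.
Accumulation ratio R = 1/(1 − f) ≈ 1/0.8490 ≈ 1.1779.
Each bolus raises the concentration by D/Vd = 2459/20 ≈ 122.950 mg/L.
Steady-state peak Cmax,ss = C₀·R ≈ 122.950 × 1.1779 ≈ 144.823 mg/L.
Peak 144.8 mg/L vs MTC 140 mg/L: exceeds toxic threshold.

144.8 mg/L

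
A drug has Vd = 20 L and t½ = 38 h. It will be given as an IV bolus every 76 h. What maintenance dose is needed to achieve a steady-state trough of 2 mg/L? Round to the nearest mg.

τ/t½ = 76/38 ≈ 2, so f = (1/2)^(76/38) ≈ 0.250000.
Cmin,ss = (D/Vd)·f/(1−f), so D = Cmin,ss·Vd·(1−f)/f.
D = 2 × 20 × (1−f)/f ≈ 2 × 20 × 3.00000 ≈ 120.00 mg.

120 mg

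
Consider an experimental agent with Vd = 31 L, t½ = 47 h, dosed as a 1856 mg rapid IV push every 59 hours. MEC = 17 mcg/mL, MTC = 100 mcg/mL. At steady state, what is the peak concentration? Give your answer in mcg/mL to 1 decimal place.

k = ln2/t½ = ln2/47 ≈ 0.014748 h⁻¹; fraction remaining f = e^(−kτ) = e^(−0.014748×59) ≈ 0.4189.
At steady state, accumulation factor R = 1/(1 − e^(−kτ)) ≈ 1.7209.
Each bolus raises the concentration by D/Vd = 1856/31 ≈ 59.871 mcg/mL.
Steady-state peak Cmax,ss = C₀·R ≈ 59.871 × 1.7209 ≈ 103.032 mcg/mL.
Peak 103.0 mcg/mL vs MTC 100 mcg/mL: exceeds toxic threshold.

103.0 mcg/mL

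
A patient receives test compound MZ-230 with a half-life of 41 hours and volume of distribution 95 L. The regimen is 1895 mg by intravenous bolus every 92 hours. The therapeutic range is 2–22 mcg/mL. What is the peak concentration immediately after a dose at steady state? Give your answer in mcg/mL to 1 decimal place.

Over one 92-h interval, 92/41 ≈ 2.2439 half-lives elapse, leaving f ≈ 0.2111 of each dose.
At steady state, accumulation factor R = 1/(1 − e^(−kτ)) ≈ 1.2676.
Single-dose peak C₀ = D/Vd = 1895/95 ≈ 19.947 mcg/mL.
Cmax,ss = C₀/(1 − f) ≈ 19.947/0.7889 ≈ 25.285 mcg/mL.
Peak 25.3 mcg/mL vs MTC 22 mcg/mL: exceeds toxic threshold.

25.3 mcg/mL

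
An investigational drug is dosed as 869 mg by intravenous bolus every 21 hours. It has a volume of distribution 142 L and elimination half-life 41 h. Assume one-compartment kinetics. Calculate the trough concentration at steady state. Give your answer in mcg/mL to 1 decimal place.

14.4 mcg/mL

k = ln2/t½ = ln2/41 ≈ 0.016906 h⁻¹; fraction remaining f = e^(−kτ) = e^(−0.016906×21) ≈ 0.7012.
Single-dose peak C₀ = D/Vd = 869/142 ≈ 6.120 mcg/mL.
Steady-state trough Cmin,ss = C₀·f/(1−f) ≈ 6.120 × 0.7012/0.2988 ≈ 14.362 mcg/mL.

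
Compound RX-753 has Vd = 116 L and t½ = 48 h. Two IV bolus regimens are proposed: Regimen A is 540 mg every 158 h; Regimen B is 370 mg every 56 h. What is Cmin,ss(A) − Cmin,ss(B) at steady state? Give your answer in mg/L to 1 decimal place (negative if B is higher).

Regimen A: f = (1/2)^(158/48) ≈ 0.1021; Cmin,ss = (540/116)·f/(1−f) ≈ 0.529 mg/L.
Regimen B: f = (1/2)^(56/48) ≈ 0.4454; Cmin,ss = (370/116)·f/(1−f) ≈ 2.562 mg/L.
Difference ≈ 0.529 − 2.562 ≈ -2.033 mg/L.

-2.0 mg/L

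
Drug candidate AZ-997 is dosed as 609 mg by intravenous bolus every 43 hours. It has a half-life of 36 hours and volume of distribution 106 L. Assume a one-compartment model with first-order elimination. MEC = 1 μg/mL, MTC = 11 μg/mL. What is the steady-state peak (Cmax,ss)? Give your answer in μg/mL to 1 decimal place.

10.2 μg/mL

Over one 43-h interval, 43/36 ≈ 1.1944 half-lives elapse, leaving f ≈ 0.4370 of each dose.
Accumulation ratio R = 1/(1 − f) ≈ 1/0.5630 ≈ 1.7762.
Single-dose peak C₀ = D/Vd = 609/106 ≈ 5.745 μg/mL.
Steady-state peak Cmax,ss = C₀·R ≈ 5.745 × 1.7762 ≈ 10.204 μg/mL.
Peak 10.2 μg/mL vs MTC 11 μg/mL: below toxic threshold.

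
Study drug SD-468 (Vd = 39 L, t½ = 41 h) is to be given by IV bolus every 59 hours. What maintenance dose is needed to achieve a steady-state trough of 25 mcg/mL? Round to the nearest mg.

1669 mg

τ/t½ = 59/41 ≈ 1.439, so f = (1/2)^(59/41) ≈ 0.368817.
Cmin,ss = (D/Vd)·f/(1−f), so D = Cmin,ss·Vd·(1−f)/f.
D = 25 × 39 × (1−f)/f ≈ 25 × 39 × 1.71137 ≈ 1668.59 mg.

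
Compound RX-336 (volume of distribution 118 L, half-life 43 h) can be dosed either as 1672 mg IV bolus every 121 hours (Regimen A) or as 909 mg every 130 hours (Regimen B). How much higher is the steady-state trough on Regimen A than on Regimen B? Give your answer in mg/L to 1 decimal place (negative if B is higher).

Regimen A: f = (1/2)^(121/43) ≈ 0.1422; Cmin,ss = (1672/118)·f/(1−f) ≈ 2.349 mg/L.
Regimen B: f = (1/2)^(130/43) ≈ 0.1230; Cmin,ss = (909/118)·f/(1−f) ≈ 1.080 mg/L.
Difference ≈ 2.349 − 1.080 ≈ 1.269 mg/L.

1.3 mg/L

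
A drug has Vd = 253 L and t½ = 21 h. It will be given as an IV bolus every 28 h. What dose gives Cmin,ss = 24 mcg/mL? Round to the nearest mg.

τ/t½ = 28/21 ≈ 1.3333, so f = (1/2)^(28/21) ≈ 0.396850.
Cmin,ss = (D/Vd)·f/(1−f), so D = Cmin,ss·Vd·(1−f)/f.
D = 24 × 253 × (1−f)/f ≈ 24 × 253 × 1.51984 ≈ 9228.47 mg.

9228 mg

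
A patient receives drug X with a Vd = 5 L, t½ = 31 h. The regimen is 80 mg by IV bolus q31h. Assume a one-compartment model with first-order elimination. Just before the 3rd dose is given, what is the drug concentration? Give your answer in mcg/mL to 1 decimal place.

f = (1/2)^(τ/t½) = (1/2)^(31/31) ≈ 0.5000.
C₀ = D/Vd = 80/5 ≈ 16.000 mcg/mL.
Before the 3rd dose, 2 doses have been given. Superposition: Cmin = C₀·(f + f²).
≈ 16.000 × (0.5000 + 0.2500) ≈ 16.000 × 0.7500 ≈ 12.000 mcg/mL.

12.0 mcg/mL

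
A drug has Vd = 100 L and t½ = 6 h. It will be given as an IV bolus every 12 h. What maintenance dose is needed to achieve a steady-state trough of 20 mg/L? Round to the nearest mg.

τ/t½ = 12/6 ≈ 2, so f = (1/2)^(12/6) ≈ 0.250000.
Cmin,ss = (D/Vd)·f/(1−f), so D = Cmin,ss·Vd·(1−f)/f.
D = 20 × 100 × (1−f)/f ≈ 20 × 100 × 3.00000 ≈ 6000.00 mg.

6000 mg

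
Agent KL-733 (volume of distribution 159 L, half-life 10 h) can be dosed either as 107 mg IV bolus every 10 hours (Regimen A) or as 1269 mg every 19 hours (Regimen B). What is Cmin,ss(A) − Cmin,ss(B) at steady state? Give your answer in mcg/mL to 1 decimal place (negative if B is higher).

Regimen A: f = (1/2)^(10/10) ≈ 0.5000; Cmin,ss = (107/159)·f/(1−f) ≈ 0.673 mcg/mL.
Regimen B: f = (1/2)^(19/10) ≈ 0.2679; Cmin,ss = (1269/159)·f/(1−f) ≈ 2.921 mcg/mL.
Difference ≈ 0.673 − 2.921 ≈ -2.248 mcg/mL.

-2.2 mcg/mL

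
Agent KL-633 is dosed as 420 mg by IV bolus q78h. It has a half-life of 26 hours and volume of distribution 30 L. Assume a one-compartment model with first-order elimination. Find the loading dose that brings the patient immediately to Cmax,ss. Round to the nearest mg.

f = (1/2)^(78/26) ≈ 0.125000; accumulation ratio R = 1/(1−f) ≈ 1.14286.
Loading dose to hit Cmax,ss on first dose: D_load = D_maint·R ≈ 420 × 1.14286 ≈ 480.00 mg.

480 mg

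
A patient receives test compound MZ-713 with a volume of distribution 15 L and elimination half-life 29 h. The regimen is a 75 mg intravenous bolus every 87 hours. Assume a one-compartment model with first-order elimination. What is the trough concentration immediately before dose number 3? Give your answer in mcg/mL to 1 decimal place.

0.7 mcg/mL

f = (1/2)^(τ/t½) = (1/2)^(87/29) ≈ 0.1250.
C₀ = D/Vd = 75/15 ≈ 5.000 mcg/mL.
Before the 3rd dose, 2 doses have been given. Superposition: Cmin = C₀·(f + f²).
≈ 5.000 × (0.1250 + 0.0156) ≈ 5.000 × 0.1406 ≈ 0.703 mcg/mL.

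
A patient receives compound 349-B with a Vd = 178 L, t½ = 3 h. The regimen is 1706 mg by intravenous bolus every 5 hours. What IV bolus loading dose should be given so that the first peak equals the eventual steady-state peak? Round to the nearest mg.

f = (1/2)^(5/3) ≈ 0.314980; accumulation ratio R = 1/(1−f) ≈ 1.45981.
Loading dose to hit Cmax,ss on first dose: D_load = D_maint·R ≈ 1706 × 1.45981 ≈ 2490.44 mg.

2490 mg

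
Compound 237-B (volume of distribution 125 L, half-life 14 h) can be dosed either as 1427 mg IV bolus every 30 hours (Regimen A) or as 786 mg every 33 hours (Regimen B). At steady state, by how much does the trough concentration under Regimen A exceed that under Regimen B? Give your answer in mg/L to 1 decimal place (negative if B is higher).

Regimen A: f = (1/2)^(30/14) ≈ 0.2264; Cmin,ss = (1427/125)·f/(1−f) ≈ 3.341 mg/L.
Regimen B: f = (1/2)^(33/14) ≈ 0.1952; Cmin,ss = (786/125)·f/(1−f) ≈ 1.525 mg/L.
Difference ≈ 3.341 − 1.525 ≈ 1.816 mg/L.

1.8 mg/L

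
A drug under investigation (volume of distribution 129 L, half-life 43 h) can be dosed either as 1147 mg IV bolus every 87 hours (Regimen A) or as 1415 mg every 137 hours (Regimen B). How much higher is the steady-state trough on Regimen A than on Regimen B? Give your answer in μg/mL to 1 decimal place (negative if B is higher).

Regimen A: f = (1/2)^(87/43) ≈ 0.2460; Cmin,ss = (1147/129)·f/(1−f) ≈ 2.901 μg/mL.
Regimen B: f = (1/2)^(137/43) ≈ 0.1099; Cmin,ss = (1415/129)·f/(1−f) ≈ 1.354 μg/mL.
Difference ≈ 2.901 − 1.354 ≈ 1.547 μg/mL.

1.5 μg/mL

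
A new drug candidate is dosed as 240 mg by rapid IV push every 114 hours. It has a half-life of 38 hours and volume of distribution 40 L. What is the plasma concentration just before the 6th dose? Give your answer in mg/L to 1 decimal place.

f = (1/2)^(τ/t½) = (1/2)^(114/38) ≈ 0.1250.
C₀ = D/Vd = 240/40 ≈ 6.000 mg/L.
Before the 6th dose, 5 doses have been given. Superposition: Cmin = C₀·(f + f² + … + f^5).
≈ 6.000 × (0.1250 + 0.0156 + 0.0020 + 0.0002 + 0.0000) ≈ 6.000 × 0.1428 ≈ 0.857 mg/L.

0.9 mg/L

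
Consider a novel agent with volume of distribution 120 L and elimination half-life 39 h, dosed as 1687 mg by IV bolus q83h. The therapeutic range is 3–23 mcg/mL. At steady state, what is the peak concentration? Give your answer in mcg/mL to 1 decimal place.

18.2 mcg/mL

τ/t½ = 83/39 ≈ 2.1282, so fraction remaining f = (1/2)^(83/39) ≈ 0.2287.
Accumulation ratio R = 1/(1 − f) ≈ 1/0.7713 ≈ 1.2965.
Each bolus raises the concentration by D/Vd = 1687/120 ≈ 14.058 mcg/mL.
Steady-state peak Cmax,ss = C₀·R ≈ 14.058 × 1.2965 ≈ 18.226 mcg/mL.
Peak 18.2 mcg/mL vs MTC 23 mcg/mL: below toxic threshold.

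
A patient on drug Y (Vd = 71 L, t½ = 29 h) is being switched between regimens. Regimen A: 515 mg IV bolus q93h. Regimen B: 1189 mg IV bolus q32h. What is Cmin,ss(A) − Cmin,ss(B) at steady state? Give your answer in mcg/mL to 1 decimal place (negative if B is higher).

-13.7 mcg/mL

Regimen A: f = (1/2)^(93/29) ≈ 0.1083; Cmin,ss = (515/71)·f/(1−f) ≈ 0.881 mcg/mL.
Regimen B: f = (1/2)^(32/29) ≈ 0.4654; Cmin,ss = (1189/71)·f/(1−f) ≈ 14.579 mcg/mL.
Difference ≈ 0.881 − 14.579 ≈ -13.698 mcg/mL.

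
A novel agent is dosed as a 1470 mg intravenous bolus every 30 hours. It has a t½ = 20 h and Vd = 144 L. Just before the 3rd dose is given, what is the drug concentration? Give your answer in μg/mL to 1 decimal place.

f = (1/2)^(τ/t½) = (1/2)^(30/20) ≈ 0.3536.
C₀ = D/Vd = 1470/144 ≈ 10.208 μg/mL.
Before the 3rd dose, 2 doses have been given. Superposition: Cmin = C₀·(f + f²).
≈ 10.208 × (0.3536 + 0.1250) ≈ 10.208 × 0.4786 ≈ 4.886 μg/mL.

4.9 μg/mL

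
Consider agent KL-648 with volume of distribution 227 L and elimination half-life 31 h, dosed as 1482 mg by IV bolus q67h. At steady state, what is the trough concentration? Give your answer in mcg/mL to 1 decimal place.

Over one 67-h interval, 67/31 ≈ 2.1613 half-lives elapse, leaving f ≈ 0.2236 of each dose.
Each bolus raises the concentration by D/Vd = 1482/227 ≈ 6.529 mcg/mL.
Steady-state trough Cmin,ss = C₀·f/(1−f) ≈ 6.529 × 0.2236/0.7764 ≈ 1.880 mcg/mL.

1.9 mcg/mL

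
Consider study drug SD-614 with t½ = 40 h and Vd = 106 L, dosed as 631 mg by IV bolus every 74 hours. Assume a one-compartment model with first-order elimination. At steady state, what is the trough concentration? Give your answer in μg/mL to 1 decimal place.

2.3 μg/mL

τ/t½ = 74/40 ≈ 1.85, so fraction remaining f = (1/2)^(74/40) ≈ 0.2774.
Single-dose peak C₀ = D/Vd = 631/106 ≈ 5.953 μg/mL.
Steady-state trough Cmin,ss = C₀·f/(1−f) ≈ 5.953 × 0.2774/0.7226 ≈ 2.285 μg/mL.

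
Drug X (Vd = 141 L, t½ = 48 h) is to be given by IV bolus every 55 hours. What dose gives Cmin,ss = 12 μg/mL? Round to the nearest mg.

τ/t½ = 55/48 ≈ 1.1458, so f = (1/2)^(55/48) ≈ 0.451929.
Cmin,ss = (D/Vd)·f/(1−f), so D = Cmin,ss·Vd·(1−f)/f.
D = 12 × 141 × (1−f)/f ≈ 12 × 141 × 1.21274 ≈ 2051.96 mg.

2052 mg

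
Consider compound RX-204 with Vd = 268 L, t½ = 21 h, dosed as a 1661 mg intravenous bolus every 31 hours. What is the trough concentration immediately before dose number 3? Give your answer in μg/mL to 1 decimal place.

f = (1/2)^(τ/t½) = (1/2)^(31/21) ≈ 0.3594.
C₀ = D/Vd = 1661/268 ≈ 6.198 μg/mL.
Before the 3rd dose, 2 doses have been given. Superposition: Cmin = C₀·(f + f²).
≈ 6.198 × (0.3594 + 0.1292) ≈ 6.198 × 0.4886 ≈ 3.028 μg/mL.

3.0 μg/mL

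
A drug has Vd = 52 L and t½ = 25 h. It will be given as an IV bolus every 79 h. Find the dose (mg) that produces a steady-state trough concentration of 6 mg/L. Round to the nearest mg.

τ/t½ = 79/25 ≈ 3.16, so f = (1/2)^(79/25) ≈ 0.111878.
Cmin,ss = (D/Vd)·f/(1−f), so D = Cmin,ss·Vd·(1−f)/f.
D = 6 × 52 × (1−f)/f ≈ 6 × 52 × 7.93831 ≈ 2476.75 mg.

2477 mg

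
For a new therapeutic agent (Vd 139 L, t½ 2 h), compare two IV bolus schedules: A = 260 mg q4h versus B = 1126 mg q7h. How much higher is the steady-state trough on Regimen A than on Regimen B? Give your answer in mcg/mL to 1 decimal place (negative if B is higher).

-0.2 mcg/mL

Regimen A: f = (1/2)^(4/2) ≈ 0.2500; Cmin,ss = (260/139)·f/(1−f) ≈ 0.624 mcg/mL.
Regimen B: f = (1/2)^(7/2) ≈ 0.0884; Cmin,ss = (1126/139)·f/(1−f) ≈ 0.786 mcg/mL.
Difference ≈ 0.624 − 0.786 ≈ -0.162 mcg/mL.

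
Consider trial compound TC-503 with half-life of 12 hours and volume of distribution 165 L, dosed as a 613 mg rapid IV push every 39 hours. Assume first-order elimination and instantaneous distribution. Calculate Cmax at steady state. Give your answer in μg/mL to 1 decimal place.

Over one 39-h interval, 39/12 ≈ 3.25 half-lives elapse, leaving f ≈ 0.1051 of each dose.
Accumulation ratio R = 1/(1 − f) ≈ 1/0.8949 ≈ 1.1174.
Single-dose peak C₀ = D/Vd = 613/165 ≈ 3.715 μg/mL.
Steady-state peak Cmax,ss = C₀·R ≈ 3.715 × 1.1174 ≈ 4.151 μg/mL.

4.2 μg/mL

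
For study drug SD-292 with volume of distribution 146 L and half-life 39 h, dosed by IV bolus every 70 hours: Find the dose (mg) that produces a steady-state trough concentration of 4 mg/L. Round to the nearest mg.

τ/t½ = 70/39 ≈ 1.7949, so f = (1/2)^(70/39) ≈ 0.288197.
Cmin,ss = (D/Vd)·f/(1−f), so D = Cmin,ss·Vd·(1−f)/f.
D = 4 × 146 × (1−f)/f ≈ 4 × 146 × 2.46985 ≈ 1442.39 mg.

1442 mg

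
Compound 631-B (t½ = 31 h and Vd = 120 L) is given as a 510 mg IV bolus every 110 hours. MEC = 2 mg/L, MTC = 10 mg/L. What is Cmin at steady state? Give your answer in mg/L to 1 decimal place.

Over one 110-h interval, 110/31 ≈ 3.5484 half-lives elapse, leaving f ≈ 0.0855 of each dose.
Single-dose peak C₀ = D/Vd = 510/120 ≈ 4.250 mg/L.
Steady-state trough Cmin,ss = C₀·f/(1−f) ≈ 4.250 × 0.0855/0.9145 ≈ 0.397 mg/L.
Trough 0.4 mg/L vs MEC 2 mg/L: subtherapeutic.

0.4 mg/L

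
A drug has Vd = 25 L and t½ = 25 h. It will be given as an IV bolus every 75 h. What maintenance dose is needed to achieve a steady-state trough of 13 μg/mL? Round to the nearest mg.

2275 mg

τ/t½ = 75/25 ≈ 3, so f = (1/2)^(75/25) ≈ 0.125000.
Cmin,ss = (D/Vd)·f/(1−f), so D = Cmin,ss·Vd·(1−f)/f.
D = 13 × 25 × (1−f)/f ≈ 13 × 25 × 7.00000 ≈ 2275.00 mg.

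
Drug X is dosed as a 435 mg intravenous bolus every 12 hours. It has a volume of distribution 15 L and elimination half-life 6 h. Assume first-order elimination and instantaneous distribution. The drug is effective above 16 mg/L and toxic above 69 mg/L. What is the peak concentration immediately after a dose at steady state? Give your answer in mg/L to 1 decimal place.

38.7 mg/L

τ = 12 h = 2 half-lives, so f = (1/2)^2 = 0.25.
At steady state, R = 1/(1 − 0.25) = 4/3.
Single-dose peak C₀ = D/Vd = 435/15 = 29 mg/L.
Steady-state peak Cmax,ss = C₀·R = 29 × 4/3 ≈ 38.667 mg/L.
Peak 38.7 mg/L vs MTC 69 mg/L: below toxic threshold.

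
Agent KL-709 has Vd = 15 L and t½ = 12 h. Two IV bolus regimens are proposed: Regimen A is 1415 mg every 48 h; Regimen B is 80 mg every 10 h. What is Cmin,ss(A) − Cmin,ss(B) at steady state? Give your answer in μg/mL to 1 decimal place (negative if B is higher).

Regimen A: f = (1/2)^(48/12) ≈ 0.0625; Cmin,ss = (1415/15)·f/(1−f) ≈ 6.289 μg/mL.
Regimen B: f = (1/2)^(10/12) ≈ 0.5612; Cmin,ss = (80/15)·f/(1−f) ≈ 6.821 μg/mL.
Difference ≈ 6.289 − 6.821 ≈ -0.532 μg/mL.

-0.5 μg/mL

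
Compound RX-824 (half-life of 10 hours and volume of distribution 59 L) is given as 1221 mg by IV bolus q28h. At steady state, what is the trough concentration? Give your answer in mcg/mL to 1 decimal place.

Over one 28-h interval, 28/10 ≈ 2.8 half-lives elapse, leaving f ≈ 0.1436 of each dose.
Single-dose peak C₀ = D/Vd = 1221/59 ≈ 20.695 mcg/mL.
Steady-state trough Cmin,ss = C₀·f/(1−f) ≈ 20.695 × 0.1436/0.8564 ≈ 3.470 mcg/mL.

3.5 mcg/mL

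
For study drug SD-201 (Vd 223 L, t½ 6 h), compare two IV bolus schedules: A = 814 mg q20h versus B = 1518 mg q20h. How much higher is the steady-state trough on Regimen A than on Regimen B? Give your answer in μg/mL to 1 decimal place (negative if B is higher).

Regimen A: f = (1/2)^(20/6) ≈ 0.0992; Cmin,ss = (814/223)·f/(1−f) ≈ 0.402 μg/mL.
Regimen B: f = (1/2)^(20/6) ≈ 0.0992; Cmin,ss = (1518/223)·f/(1−f) ≈ 0.750 μg/mL.
Difference ≈ 0.402 − 0.750 ≈ -0.348 μg/mL.

-0.3 μg/mL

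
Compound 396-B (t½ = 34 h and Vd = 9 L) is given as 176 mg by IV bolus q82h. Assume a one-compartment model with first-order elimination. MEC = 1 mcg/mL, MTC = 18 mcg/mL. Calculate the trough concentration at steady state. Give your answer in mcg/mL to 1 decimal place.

Over one 82-h interval, 82/34 ≈ 2.4118 half-lives elapse, leaving f ≈ 0.1879 of each dose.
At steady state, accumulation factor R = 1/(1 − e^(−kτ)) ≈ 1.2314.
Single-dose peak C₀ = D/Vd = 176/9 ≈ 19.556 mcg/mL.
Cmax,ss = C₀/(1 − f) ≈ 19.556/0.8121 ≈ 24.081 mcg/mL.
Steady-state trough Cmin,ss = Cmax,ss·f ≈ 24.081 × 0.1879 ≈ 4.525 mcg/mL.
Trough 4.5 mcg/mL vs MEC 1 mcg/mL: adequate.

4.5 mcg/mL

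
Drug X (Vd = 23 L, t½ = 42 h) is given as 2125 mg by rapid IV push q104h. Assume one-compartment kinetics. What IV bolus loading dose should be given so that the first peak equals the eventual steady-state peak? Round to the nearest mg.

2591 mg

f = (1/2)^(104/42) ≈ 0.179718; accumulation ratio R = 1/(1−f) ≈ 1.21909.
Loading dose to hit Cmax,ss on first dose: D_load = D_maint·R ≈ 2125 × 1.21909 ≈ 2590.57 mg.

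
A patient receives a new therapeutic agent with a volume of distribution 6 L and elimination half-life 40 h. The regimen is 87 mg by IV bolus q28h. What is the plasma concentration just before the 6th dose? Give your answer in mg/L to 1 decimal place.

21.2 mg/L

f = (1/2)^(τ/t½) = (1/2)^(28/40) ≈ 0.6156.
C₀ = D/Vd = 87/6 ≈ 14.500 mg/L.
Before the 6th dose, 5 doses have been given. Superposition: Cmin = C₀·(f + f² + … + f^5).
≈ 14.500 × (0.6156 + 0.3790 + 0.2333 + 0.1436 + 0.0884) ≈ 14.500 × 1.4599 ≈ 21.169 mg/L.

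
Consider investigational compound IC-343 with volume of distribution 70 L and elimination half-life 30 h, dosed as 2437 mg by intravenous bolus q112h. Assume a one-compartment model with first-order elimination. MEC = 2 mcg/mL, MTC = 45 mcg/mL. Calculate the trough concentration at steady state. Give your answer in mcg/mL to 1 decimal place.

2.8 mcg/mL

Over one 112-h interval, 112/30 ≈ 3.7333 half-lives elapse, leaving f ≈ 0.0752 of each dose.
Accumulation ratio R = 1/(1 − f) ≈ 1/0.9248 ≈ 1.0813.
Single-dose peak C₀ = D/Vd = 2437/70 ≈ 34.814 mcg/mL.
Cmax,ss = C₀/(1 − f) ≈ 34.814/0.9248 ≈ 37.645 mcg/mL.
Steady-state trough Cmin,ss = Cmax,ss·f ≈ 37.645 × 0.0752 ≈ 2.831 mcg/mL.
Trough 2.8 mcg/mL vs MEC 2 mcg/mL: adequate.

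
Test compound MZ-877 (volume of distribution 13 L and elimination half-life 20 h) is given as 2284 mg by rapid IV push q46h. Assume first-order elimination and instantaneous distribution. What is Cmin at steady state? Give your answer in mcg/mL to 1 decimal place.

44.8 mcg/mL

k = ln2/t½ = ln2/20 ≈ 0.034657 h⁻¹; fraction remaining f = e^(−kτ) = e^(−0.034657×46) ≈ 0.2031.
Accumulation ratio R = 1/(1 − f) ≈ 1/0.7969 ≈ 1.2549.
Each bolus raises the concentration by D/Vd = 2284/13 ≈ 175.692 mcg/mL.
Steady-state peak Cmax,ss = C₀·R ≈ 175.692 × 1.2549 ≈ 220.476 mcg/mL.
Steady-state trough Cmin,ss = Cmax,ss·f ≈ 220.476 × 0.2031 ≈ 44.779 mcg/mL.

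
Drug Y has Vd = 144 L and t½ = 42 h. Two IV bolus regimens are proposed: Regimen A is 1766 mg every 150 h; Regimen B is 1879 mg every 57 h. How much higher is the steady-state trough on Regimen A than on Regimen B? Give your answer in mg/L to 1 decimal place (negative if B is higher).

Regimen A: f = (1/2)^(150/42) ≈ 0.0841; Cmin,ss = (1766/144)·f/(1−f) ≈ 1.126 mg/L.
Regimen B: f = (1/2)^(57/42) ≈ 0.3904; Cmin,ss = (1879/144)·f/(1−f) ≈ 8.357 mg/L.
Difference ≈ 1.126 − 8.357 ≈ -7.231 mg/L.

-7.2 mg/L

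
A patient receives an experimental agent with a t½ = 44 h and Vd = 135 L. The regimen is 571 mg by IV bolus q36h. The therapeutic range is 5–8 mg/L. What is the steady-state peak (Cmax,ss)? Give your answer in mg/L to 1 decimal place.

9.8 mg/L

τ/t½ = 36/44 ≈ 0.81818, so fraction remaining f = (1/2)^(36/44) ≈ 0.5672.
Accumulation ratio R = 1/(1 − f) ≈ 1/0.4328 ≈ 2.3105.
Each bolus raises the concentration by D/Vd = 571/135 ≈ 4.230 mg/L.
Steady-state peak Cmax,ss = C₀·R ≈ 4.230 × 2.3105 ≈ 9.773 mg/L.
Peak 9.8 mg/L vs MTC 8 mg/L: exceeds toxic threshold.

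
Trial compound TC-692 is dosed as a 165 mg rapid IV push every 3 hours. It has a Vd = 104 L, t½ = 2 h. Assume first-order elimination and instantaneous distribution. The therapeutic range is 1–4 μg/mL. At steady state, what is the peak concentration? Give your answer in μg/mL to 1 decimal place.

k = ln2/t½ = ln2/2 ≈ 0.346574 h⁻¹; fraction remaining f = e^(−kτ) = e^(−0.346574×3) ≈ 0.3536.
At steady state, accumulation factor R = 1/(1 − e^(−kτ)) ≈ 1.5470.
Single-dose peak C₀ = D/Vd = 165/104 ≈ 1.587 μg/mL.
Steady-state peak Cmax,ss = C₀·R ≈ 1.587 × 1.5470 ≈ 2.455 μg/mL.
Peak 2.5 μg/mL vs MTC 4 μg/mL: below toxic threshold.

2.5 μg/mL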